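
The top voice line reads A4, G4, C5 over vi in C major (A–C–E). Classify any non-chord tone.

The harmony at that moment is A minor triad (A, C, E); G4 is not a chord tone.
It is approached by step down from A4 and left by leap up to C5.
Step in, leap out — an escape tone.

G4 is an escape tone.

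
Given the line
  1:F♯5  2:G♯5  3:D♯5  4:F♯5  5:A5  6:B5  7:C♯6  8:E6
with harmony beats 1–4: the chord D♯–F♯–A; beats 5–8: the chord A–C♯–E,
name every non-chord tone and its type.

G♯5 (beat 2) — escape tone; B5 (beat 6) — passing tone.

The harmony at that moment is D♯ diminished triad (D♯, F♯, A); G♯5 is not a chord tone.
It is approached by step up from F♯5 and left by leap down to D♯5.
Step in, leap out — an escape tone.
The harmony at that moment is A major triad (A, C♯, E); B5 is not a chord tone.
It is approached by step up from A5 and left by step up to C♯6.
Step in, step out in the same direction — a passing tone.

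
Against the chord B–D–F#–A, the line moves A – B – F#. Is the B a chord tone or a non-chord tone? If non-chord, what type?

Chord tone (the root of B minor seventh chord).

B minor seventh chord contains B, D, F#, A; B is the root, so it is a chord tone.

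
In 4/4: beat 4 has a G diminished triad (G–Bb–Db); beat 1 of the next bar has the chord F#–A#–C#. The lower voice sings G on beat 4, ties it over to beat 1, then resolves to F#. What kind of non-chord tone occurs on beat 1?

The harmony at that moment is F# major triad (F#, A#, C#); G is not a chord tone.
It is held over (the same pitch as the preceding G) and left by step down to F#.
Held over from the previous chord and resolving down by step — a suspension.

Suspension.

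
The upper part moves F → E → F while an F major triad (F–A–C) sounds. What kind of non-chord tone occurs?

The harmony at that moment is F major triad (F, A, C); E is not a chord tone.
It is approached by step down from F and left by step up to F.
Step away and step back to the same note — a neighbor tone (lower neighbor).

E is a neighbor tone.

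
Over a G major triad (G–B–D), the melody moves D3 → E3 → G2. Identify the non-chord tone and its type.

The harmony at that moment is G major triad (G, B, D); E3 is not a chord tone.
It is approached by step up from D3 and left by leap down to G2.
Step in, leap out — an escape tone.

E3 is an escape tone.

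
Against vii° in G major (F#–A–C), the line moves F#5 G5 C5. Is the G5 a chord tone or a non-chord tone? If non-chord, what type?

Non-chord tone — an escape tone.

The harmony at that moment is F# diminished triad (F#, A, C); G5 is not a chord tone.
It is approached by step up from F#5 and left by leap down to C5.
Step in, leap out — an escape tone.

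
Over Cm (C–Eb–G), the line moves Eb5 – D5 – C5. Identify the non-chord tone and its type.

D5 is a passing tone.

The harmony at that moment is C minor triad (C, Eb, G); D5 is not a chord tone.
It is approached by step down from Eb5 and left by step down to C5.
Step in, step out in the same direction — a passing tone.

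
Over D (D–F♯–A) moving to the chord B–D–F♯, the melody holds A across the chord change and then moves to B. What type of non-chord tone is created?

A is a retardation.

The harmony at that moment is B minor triad (B, D, F♯); A is not a chord tone.
It is held over (the same pitch as the preceding A) and left by step up to B.
Held over from the previous chord and resolving up by step — a retardation.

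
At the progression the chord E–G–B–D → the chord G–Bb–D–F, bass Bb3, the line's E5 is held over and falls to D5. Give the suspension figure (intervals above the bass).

At the second chord the bass is Bb3. The suspended E5 lies a fourth above the bass; after resolving down by step to D5, the interval above the bass becomes a third.
Suspension figures are named by those two intervals: 4–3.

4–3 suspension.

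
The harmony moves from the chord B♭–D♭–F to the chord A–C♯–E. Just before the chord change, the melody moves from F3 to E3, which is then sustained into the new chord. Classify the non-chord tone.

The harmony at that moment is B♭ minor triad (B♭, D♭, F); E3 is not a chord tone.
It is approached by step down from F3 and then sustained as the same pitch into the next harmony.
Arriving early and becoming a chord tone when the harmony changes — an anticipation.

E3 is an anticipation.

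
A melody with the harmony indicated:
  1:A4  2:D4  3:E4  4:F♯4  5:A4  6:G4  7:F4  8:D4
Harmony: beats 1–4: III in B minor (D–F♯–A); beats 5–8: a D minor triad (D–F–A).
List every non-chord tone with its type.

The harmony at that moment is D major triad (D, F♯, A); E4 is not a chord tone.
It is approached by step up from D4 and left by step up to F♯4.
Step in, step out in the same direction — a passing tone.
The harmony at that moment is D minor triad (D, F, A); G4 is not a chord tone.
It is approached by step down from A4 and left by step down to F4.
Step in, step out in the same direction — a passing tone.

E4 (beat 3) — passing tone; G4 (beat 6) — passing tone.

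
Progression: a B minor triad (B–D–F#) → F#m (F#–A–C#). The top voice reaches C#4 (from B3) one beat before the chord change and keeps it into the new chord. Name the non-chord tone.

C#4 is an anticipation.

The harmony at that moment is B minor triad (B, D, F#); C#4 is not a chord tone.
It is approached by step up from B3 and then sustained as the same pitch into the next harmony.
Arriving early and becoming a chord tone when the harmony changes — an anticipation.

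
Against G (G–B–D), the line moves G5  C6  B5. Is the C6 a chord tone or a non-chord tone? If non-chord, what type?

Non-chord tone — an appoggiatura.

The harmony at that moment is G major triad (G, B, D); C6 is not a chord tone.
It is approached by leap up from G5 and left by step down to B5.
Leap in, step out — an appoggiatura.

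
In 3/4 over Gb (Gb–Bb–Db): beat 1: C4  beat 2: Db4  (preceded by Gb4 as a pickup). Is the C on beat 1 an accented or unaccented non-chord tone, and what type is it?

The harmony at that moment is Gb major triad (Gb, Bb, Db); C4 is not a chord tone.
It is approached by leap down from Gb4 and left by step up to Db4.
Leap in, step out — an appoggiatura.
It falls on the downbeat, so it is accented.

Accented appoggiatura.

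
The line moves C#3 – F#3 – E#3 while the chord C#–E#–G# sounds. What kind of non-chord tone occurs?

F#3 is an appoggiatura.

The harmony at that moment is C# major triad (C#, E#, G#); F#3 is not a chord tone.
It is approached by leap up from C#3 and left by step down to E#3.
Leap in, step out — an appoggiatura.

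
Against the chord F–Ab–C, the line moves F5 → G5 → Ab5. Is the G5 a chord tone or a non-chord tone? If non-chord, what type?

The harmony at that moment is F minor triad (F, Ab, C); G5 is not a chord tone.
It is approached by step up from F5 and left by step up to Ab5.
Step in, step out in the same direction — a passing tone.

Non-chord tone — a passing tone.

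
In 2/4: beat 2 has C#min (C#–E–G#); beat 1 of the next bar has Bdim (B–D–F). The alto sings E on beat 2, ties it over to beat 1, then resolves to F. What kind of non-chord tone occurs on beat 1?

The harmony at that moment is B diminished triad (B, D, F); E is not a chord tone.
It is held over (the same pitch as the preceding E) and left by step up to F.
Held over from the previous chord and resolving up by step — a retardation.

Retardation.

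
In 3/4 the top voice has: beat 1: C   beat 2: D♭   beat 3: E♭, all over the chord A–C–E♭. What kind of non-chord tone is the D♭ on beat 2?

Passing tone.

The harmony at that moment is A diminished triad (A, C, E♭); D♭ is not a chord tone.
It is approached by step up from C and left by step up to E♭.
Step in, step out in the same direction — a passing tone.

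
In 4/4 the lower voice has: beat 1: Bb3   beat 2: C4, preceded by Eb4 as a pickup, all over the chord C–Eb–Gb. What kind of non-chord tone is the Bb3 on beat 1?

Appoggiatura.

The harmony at that moment is C diminished triad (C, Eb, Gb); Bb3 is not a chord tone.
It is approached by leap down from Eb4 and left by step up to C4.
Leap in, step out, metrically accented — an appoggiatura.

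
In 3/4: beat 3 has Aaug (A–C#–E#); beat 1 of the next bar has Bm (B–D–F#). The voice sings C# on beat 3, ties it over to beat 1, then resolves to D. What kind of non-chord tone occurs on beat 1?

Retardation.

The harmony at that moment is B minor triad (B, D, F#); C# is not a chord tone.
It is held over (the same pitch as the preceding C#) and left by step up to D.
Held over from the previous chord and resolving up by step — a retardation.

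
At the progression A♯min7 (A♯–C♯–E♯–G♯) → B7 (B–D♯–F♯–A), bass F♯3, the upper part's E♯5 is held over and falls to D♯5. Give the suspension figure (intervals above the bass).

7–6 suspension.

At the second chord the bass is F♯3. The suspended E♯5 lies a seventh above the bass; after resolving down by step to D♯5, the interval above the bass becomes a sixth.
Suspension figures are named by those two intervals: 7–6.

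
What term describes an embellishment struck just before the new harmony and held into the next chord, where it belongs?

Approach: ahead of the chord change (typically by step), so it is dissonant against the current harmony. Departure: none — the same pitch is restated or held and is a chord tone of the new harmony.
Dissonant first, consonant once the harmony catches up: the note simply arrives early — an anticipation. (The reverse timing, consonant first and dissonant after the change, would be a suspension or retardation.)

Anticipation.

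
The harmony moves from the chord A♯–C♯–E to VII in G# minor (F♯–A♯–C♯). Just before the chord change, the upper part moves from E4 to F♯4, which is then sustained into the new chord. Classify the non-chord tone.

F♯4 is an anticipation.

The harmony at that moment is A♯ diminished triad (A♯, C♯, E); F♯4 is not a chord tone.
It is approached by step up from E4 and then sustained as the same pitch into the next harmony.
Arriving early and becoming a chord tone when the harmony changes — an anticipation.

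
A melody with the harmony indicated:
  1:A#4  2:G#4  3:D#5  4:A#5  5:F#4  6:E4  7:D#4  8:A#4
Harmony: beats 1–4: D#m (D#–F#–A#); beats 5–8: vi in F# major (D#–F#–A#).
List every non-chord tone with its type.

The harmony at that moment is D# minor triad (D#, F#, A#); G#4 is not a chord tone.
It is approached by step down from A#4 and left by leap up to D#5.
Step in, leap out — an escape tone.
The harmony at that moment is D# minor triad (D#, F#, A#); E4 is not a chord tone.
It is approached by step down from F#4 and left by step down to D#4.
Step in, step out in the same direction — a passing tone.

G#4 (beat 2) — escape tone; E4 (beat 6) — passing tone.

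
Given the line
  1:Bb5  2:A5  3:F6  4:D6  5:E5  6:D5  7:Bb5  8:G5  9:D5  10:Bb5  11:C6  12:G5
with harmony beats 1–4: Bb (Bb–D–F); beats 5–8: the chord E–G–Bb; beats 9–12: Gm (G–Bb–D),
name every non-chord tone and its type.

A5 (beat 2) — escape tone; D5 (beat 6) — escape tone; C6 (beat 11) — escape tone.

The harmony at that moment is Bb major triad (Bb, D, F); A5 is not a chord tone.
It is approached by step down from Bb5 and left by leap up to F6.
Step in, leap out — an escape tone.
The harmony at that moment is E diminished triad (E, G, Bb); D5 is not a chord tone.
It is approached by step down from E5 and left by leap up to Bb5.
Step in, leap out — an escape tone.
The harmony at that moment is G minor triad (G, Bb, D); C6 is not a chord tone.
It is approached by step up from Bb5 and left by leap down to G5.
Step in, leap out — an escape tone.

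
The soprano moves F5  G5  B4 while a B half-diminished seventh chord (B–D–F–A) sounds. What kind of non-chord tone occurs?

G5 is an escape tone.

The harmony at that moment is B half-diminished seventh chord (B, D, F, A); G5 is not a chord tone.
It is approached by step up from F5 and left by leap down to B4.
Step in, leap out — an escape tone.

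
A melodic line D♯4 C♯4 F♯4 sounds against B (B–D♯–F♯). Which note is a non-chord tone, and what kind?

The harmony at that moment is B major triad (B, D♯, F♯); C♯4 is not a chord tone.
It is approached by step down from D♯4 and left by leap up to F♯4.
Step in, leap out — an escape tone.

C♯4 is an escape tone.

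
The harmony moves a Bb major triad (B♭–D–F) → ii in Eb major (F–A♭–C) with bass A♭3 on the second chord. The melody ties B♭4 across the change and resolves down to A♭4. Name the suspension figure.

At the second chord the bass is A♭3. The suspended B♭4 lies a ninth above the bass; after resolving down by step to A♭4, the interval above the bass becomes an octave.
Suspension figures are named by those two intervals: 9–8.

9–8 suspension.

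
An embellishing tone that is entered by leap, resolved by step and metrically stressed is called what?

Approach: by leap. Departure: by step. Metric position: strong.
Leap in, step out, in a metrically strong position — an appoggiatura. (It is the mirror image of the escape tone, which steps in and leaps out from a weak position.)

Appoggiatura.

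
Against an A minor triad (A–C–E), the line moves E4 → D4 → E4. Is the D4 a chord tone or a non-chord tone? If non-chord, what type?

Non-chord tone — a neighbor tone.

The harmony at that moment is A minor triad (A, C, E); D4 is not a chord tone.
It is approached by step down from E4 and left by step up to E4.
Step away and step back to the same note — a neighbor tone (lower neighbor).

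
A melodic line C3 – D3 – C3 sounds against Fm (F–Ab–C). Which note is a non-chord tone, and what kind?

D3 is a neighbor tone.

The harmony at that moment is F minor triad (F, Ab, C); D3 is not a chord tone.
It is approached by step up from C3 and left by step down to C3.
Step away and step back to the same note — a neighbor tone (upper neighbor).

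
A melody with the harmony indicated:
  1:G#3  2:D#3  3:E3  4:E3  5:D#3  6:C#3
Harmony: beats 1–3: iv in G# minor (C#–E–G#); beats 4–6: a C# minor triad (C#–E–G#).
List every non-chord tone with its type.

D#3 (beat 2) — appoggiatura; D#3 (beat 5) — passing tone.

The harmony at that moment is C# minor triad (C#, E, G#); D#3 is not a chord tone.
It is approached by leap down from G#3 and left by step up to E3.
Leap in, step out — an appoggiatura.
The harmony at that moment is C# minor triad (C#, E, G#); D#3 is not a chord tone.
It is approached by step down from E3 and left by step down to C#3.
Step in, step out in the same direction — a passing tone.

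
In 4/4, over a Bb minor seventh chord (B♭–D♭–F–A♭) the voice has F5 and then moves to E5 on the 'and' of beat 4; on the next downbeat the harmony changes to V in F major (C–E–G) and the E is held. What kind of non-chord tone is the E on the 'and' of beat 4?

Anticipation.

The harmony at that moment is B♭ minor seventh chord (B♭, D♭, F, A♭); E5 is not a chord tone.
It is approached by step down from F5 and then sustained as the same pitch into the next harmony.
Arriving early and becoming a chord tone when the harmony changes — an anticipation.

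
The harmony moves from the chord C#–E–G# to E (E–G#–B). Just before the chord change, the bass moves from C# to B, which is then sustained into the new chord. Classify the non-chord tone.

The harmony at that moment is C# minor triad (C#, E, G#); B is not a chord tone.
It is approached by step down from C# and then sustained as the same pitch into the next harmony.
Arriving early and becoming a chord tone when the harmony changes — an anticipation.

B is an anticipation.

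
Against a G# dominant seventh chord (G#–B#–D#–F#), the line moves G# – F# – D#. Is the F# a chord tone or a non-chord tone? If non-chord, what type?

G# dominant seventh chord contains G#, B#, D#, F#; F# is the seventh, so it is a chord tone.

Chord tone (the seventh of G# dominant seventh chord).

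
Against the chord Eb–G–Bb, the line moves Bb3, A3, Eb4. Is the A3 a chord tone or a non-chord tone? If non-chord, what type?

Non-chord tone — an escape tone.

The harmony at that moment is Eb major triad (Eb, G, Bb); A3 is not a chord tone.
It is approached by step down from Bb3 and left by leap up to Eb4.
Step in, leap out — an escape tone.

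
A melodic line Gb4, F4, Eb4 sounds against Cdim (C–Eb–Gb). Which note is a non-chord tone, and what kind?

The harmony at that moment is C diminished triad (C, Eb, Gb); F4 is not a chord tone.
It is approached by step down from Gb4 and left by step down to Eb4.
Step in, step out in the same direction — a passing tone.

F4 is a passing tone.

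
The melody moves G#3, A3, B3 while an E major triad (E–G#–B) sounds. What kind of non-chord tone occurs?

A3 is a passing tone.

The harmony at that moment is E major triad (E, G#, B); A3 is not a chord tone.
It is approached by step up from G#3 and left by step up to B3.
Step in, step out in the same direction — a passing tone.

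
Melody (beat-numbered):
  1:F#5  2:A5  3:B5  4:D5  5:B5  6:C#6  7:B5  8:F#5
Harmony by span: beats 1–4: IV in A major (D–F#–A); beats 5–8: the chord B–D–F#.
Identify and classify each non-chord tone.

The harmony at that moment is D major triad (D, F#, A); B5 is not a chord tone.
It is approached by step up from A5 and left by leap down to D5.
Step in, leap out — an escape tone.
The harmony at that moment is B minor triad (B, D, F#); C#6 is not a chord tone.
It is approached by step up from B5 and left by step down to B5.
Step away and step back to the same note — a neighbor tone (upper neighbor).

B5 (beat 3) — escape tone; C#6 (beat 6) — neighbor tone.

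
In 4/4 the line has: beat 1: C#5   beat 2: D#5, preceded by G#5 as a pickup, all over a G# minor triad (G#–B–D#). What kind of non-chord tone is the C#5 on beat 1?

The harmony at that moment is G# minor triad (G#, B, D#); C#5 is not a chord tone.
It is approached by leap down from G#5 and left by step up to D#5.
Leap in, step out, metrically accented — an appoggiatura.

Appoggiatura.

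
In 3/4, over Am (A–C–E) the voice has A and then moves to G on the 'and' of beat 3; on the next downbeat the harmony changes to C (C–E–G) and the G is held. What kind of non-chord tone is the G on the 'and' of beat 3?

The harmony at that moment is A minor triad (A, C, E); G is not a chord tone.
It is approached by step down from A and then sustained as the same pitch into the next harmony.
Arriving early and becoming a chord tone when the harmony changes — an anticipation.

Anticipation.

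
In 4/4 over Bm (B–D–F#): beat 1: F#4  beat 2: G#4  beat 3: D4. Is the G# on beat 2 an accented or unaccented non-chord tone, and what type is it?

The harmony at that moment is B minor triad (B, D, F#); G#4 is not a chord tone.
It is approached by step up from F#4 and left by leap down to D4.
Step in, leap out — an escape tone.
It falls on a weak beat, so it is unaccented.

Unaccented escape tone.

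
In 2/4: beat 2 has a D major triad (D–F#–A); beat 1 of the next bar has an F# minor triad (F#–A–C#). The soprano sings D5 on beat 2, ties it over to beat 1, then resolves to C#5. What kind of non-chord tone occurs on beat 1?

Suspension.

The harmony at that moment is F# minor triad (F#, A, C#); D5 is not a chord tone.
It is held over (the same pitch as the preceding D5) and left by step down to C#5.
Held over from the previous chord and resolving down by step — a suspension.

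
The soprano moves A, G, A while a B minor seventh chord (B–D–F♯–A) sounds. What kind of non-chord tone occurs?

G is a neighbor tone.

The harmony at that moment is B minor seventh chord (B, D, F♯, A); G is not a chord tone.
It is approached by step down from A and left by step up to A.
Step away and step back to the same note — a neighbor tone (lower neighbor).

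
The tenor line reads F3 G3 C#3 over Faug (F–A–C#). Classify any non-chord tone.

G3 is an escape tone.

The harmony at that moment is F augmented triad (F, A, C#); G3 is not a chord tone.
It is approached by step up from F3 and left by leap down to C#3.
Step in, leap out — an escape tone.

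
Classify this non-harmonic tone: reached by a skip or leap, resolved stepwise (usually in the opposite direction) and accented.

Appoggiatura.

Approach: by leap. Departure: by step. Metric position: strong.
Leap in, step out, in a metrically strong position — an appoggiatura. (It is the mirror image of the escape tone, which steps in and leaps out from a weak position.)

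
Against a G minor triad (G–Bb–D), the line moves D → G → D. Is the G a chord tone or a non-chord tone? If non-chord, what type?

Chord tone (the root of G minor triad).

G minor triad contains G, Bb, D; G is the root, so it is a chord tone.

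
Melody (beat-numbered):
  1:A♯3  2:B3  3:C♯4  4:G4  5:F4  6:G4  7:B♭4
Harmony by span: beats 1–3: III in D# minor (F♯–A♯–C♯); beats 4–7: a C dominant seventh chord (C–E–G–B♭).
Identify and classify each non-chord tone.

B3 (beat 2) — passing tone; F4 (beat 5) — neighbor tone.

The harmony at that moment is F♯ major triad (F♯, A♯, C♯); B3 is not a chord tone.
It is approached by step up from A♯3 and left by step up to C♯4.
Step in, step out in the same direction — a passing tone.
The harmony at that moment is C dominant seventh chord (C, E, G, B♭); F4 is not a chord tone.
It is approached by step down from G4 and left by step up to G4.
Step away and step back to the same note — a neighbor tone (lower neighbor).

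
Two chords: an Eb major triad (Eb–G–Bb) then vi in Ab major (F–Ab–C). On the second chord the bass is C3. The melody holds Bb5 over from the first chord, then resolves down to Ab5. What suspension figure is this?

7–6 suspension.

At the second chord the bass is C3. The suspended Bb5 lies a seventh above the bass; after resolving down by step to Ab5, the interval above the bass becomes a sixth.
Suspension figures are named by those two intervals: 7–6.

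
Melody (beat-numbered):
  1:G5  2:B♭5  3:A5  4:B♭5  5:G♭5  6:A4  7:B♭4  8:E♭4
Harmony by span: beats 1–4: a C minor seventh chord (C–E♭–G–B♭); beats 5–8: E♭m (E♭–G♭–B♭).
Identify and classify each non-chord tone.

The harmony at that moment is C minor seventh chord (C, E♭, G, B♭); A5 is not a chord tone.
It is approached by step down from B♭5 and left by step up to B♭5.
Step away and step back to the same note — a neighbor tone (lower neighbor).
The harmony at that moment is E♭ minor triad (E♭, G♭, B♭); A4 is not a chord tone.
It is approached by leap down from G♭5 and left by step up to B♭4.
Leap in, step out — an appoggiatura.

A5 (beat 3) — neighbor tone; A4 (beat 6) — appoggiatura.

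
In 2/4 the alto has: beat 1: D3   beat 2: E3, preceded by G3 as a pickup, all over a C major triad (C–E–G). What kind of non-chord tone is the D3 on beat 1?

The harmony at that moment is C major triad (C, E, G); D3 is not a chord tone.
It is approached by leap down from G3 and left by step up to E3.
Leap in, step out, metrically accented — an appoggiatura.

Appoggiatura.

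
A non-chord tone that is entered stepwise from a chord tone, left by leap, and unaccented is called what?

Escape tone.

Approach: by step. Departure: by leap. Metric position: weak.
Step in, leap out, from a weak position — an escape tone (échappée). (It is the mirror image of the appoggiatura, which leaps in and steps out on a strong beat.)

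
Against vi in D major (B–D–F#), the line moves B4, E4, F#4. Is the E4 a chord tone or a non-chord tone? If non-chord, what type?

Non-chord tone — an appoggiatura.

The harmony at that moment is B minor triad (B, D, F#); E4 is not a chord tone.
It is approached by leap down from B4 and left by step up to F#4.
Leap in, step out — an appoggiatura.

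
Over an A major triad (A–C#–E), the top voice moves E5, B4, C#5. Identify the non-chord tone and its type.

B4 is an appoggiatura.

The harmony at that moment is A major triad (A, C#, E); B4 is not a chord tone.
It is approached by leap down from E5 and left by step up to C#5.
Leap in, step out — an appoggiatura.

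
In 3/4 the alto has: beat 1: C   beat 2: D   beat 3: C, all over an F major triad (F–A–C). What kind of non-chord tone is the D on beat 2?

Upper neighbor tone.

The harmony at that moment is F major triad (F, A, C); D is not a chord tone.
It is approached by step up from C and left by step down to C.
Step away and step back to the same note — a neighbor tone (upper neighbor).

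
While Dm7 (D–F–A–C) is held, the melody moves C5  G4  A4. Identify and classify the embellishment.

The harmony at that moment is D minor seventh chord (D, F, A, C); G4 is not a chord tone.
It is approached by leap down from C5 and left by step up to A4.
Leap in, step out — an appoggiatura.

G4 is an appoggiatura.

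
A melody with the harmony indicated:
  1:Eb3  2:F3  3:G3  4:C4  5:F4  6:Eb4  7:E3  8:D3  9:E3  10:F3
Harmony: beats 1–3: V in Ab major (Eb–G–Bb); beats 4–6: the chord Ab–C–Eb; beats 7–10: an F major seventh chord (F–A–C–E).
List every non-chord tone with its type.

F3 (beat 2) — passing tone; F4 (beat 5) — appoggiatura; D3 (beat 8) — neighbor tone.

The harmony at that moment is Eb major triad (Eb, G, Bb); F3 is not a chord tone.
It is approached by step up from Eb3 and left by step up to G3.
Step in, step out in the same direction — a passing tone.
The harmony at that moment is Ab major triad (Ab, C, Eb); F4 is not a chord tone.
It is approached by leap up from C4 and left by step down to Eb4.
Leap in, step out — an appoggiatura.
The harmony at that moment is F major seventh chord (F, A, C, E); D3 is not a chord tone.
It is approached by step down from E3 and left by step up to E3.
Step away and step back to the same note — a neighbor tone (lower neighbor).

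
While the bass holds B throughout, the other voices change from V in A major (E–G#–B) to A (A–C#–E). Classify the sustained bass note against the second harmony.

The harmony at that moment is A major triad (A, C#, E); B is not a chord tone.
It is held over (the same pitch as the preceding B) and then sustained as the same pitch into the next harmony.
Sustained through a change of harmony — a pedal tone.

Pedal tone (pedal point).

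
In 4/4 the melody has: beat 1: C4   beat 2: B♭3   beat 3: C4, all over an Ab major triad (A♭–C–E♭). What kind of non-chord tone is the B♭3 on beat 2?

The harmony at that moment is A♭ major triad (A♭, C, E♭); B♭3 is not a chord tone.
It is approached by step down from C4 and left by step up to C4.
Step away and step back to the same note — a neighbor tone (lower neighbor).

Lower neighbor tone.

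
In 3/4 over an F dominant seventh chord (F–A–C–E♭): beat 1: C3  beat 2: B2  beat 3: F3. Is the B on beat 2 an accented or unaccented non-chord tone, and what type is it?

The harmony at that moment is F dominant seventh chord (F, A, C, E♭); B2 is not a chord tone.
It is approached by step down from C3 and left by leap up to F3.
Step in, leap out — an escape tone.
It falls on a weak beat, so it is unaccented.

Unaccented escape tone.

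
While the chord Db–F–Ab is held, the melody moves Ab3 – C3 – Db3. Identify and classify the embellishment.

The harmony at that moment is Db major triad (Db, F, Ab); C3 is not a chord tone.
It is approached by leap down from Ab3 and left by step up to Db3.
Leap in, step out — an appoggiatura.

C3 is an appoggiatura.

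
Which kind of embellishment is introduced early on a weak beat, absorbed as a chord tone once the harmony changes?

Anticipation.

Approach: ahead of the chord change (typically by step), so it is dissonant against the current harmony. Departure: none — the same pitch is restated or held and is a chord tone of the new harmony.
Dissonant first, consonant once the harmony catches up: the note simply arrives early — an anticipation. (The reverse timing, consonant first and dissonant after the change, would be a suspension or retardation.)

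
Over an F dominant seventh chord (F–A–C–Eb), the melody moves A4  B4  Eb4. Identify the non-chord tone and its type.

The harmony at that moment is F dominant seventh chord (F, A, C, Eb); B4 is not a chord tone.
It is approached by step up from A4 and left by leap down to Eb4.
Step in, leap out — an escape tone.

B4 is an escape tone.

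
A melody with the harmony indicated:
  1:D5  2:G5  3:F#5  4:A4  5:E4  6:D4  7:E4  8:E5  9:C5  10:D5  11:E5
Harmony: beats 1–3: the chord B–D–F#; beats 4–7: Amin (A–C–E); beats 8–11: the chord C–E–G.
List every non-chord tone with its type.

The harmony at that moment is B minor triad (B, D, F#); G5 is not a chord tone.
It is approached by leap up from D5 and left by step down to F#5.
Leap in, step out — an appoggiatura.
The harmony at that moment is A minor triad (A, C, E); D4 is not a chord tone.
It is approached by step down from E4 and left by step up to E4.
Step away and step back to the same note — a neighbor tone (lower neighbor).
The harmony at that moment is C major triad (C, E, G); D5 is not a chord tone.
It is approached by step up from C5 and left by step up to E5.
Step in, step out in the same direction — a passing tone.

G5 (beat 2) — appoggiatura; D4 (beat 6) — neighbor tone; D5 (beat 10) — passing tone.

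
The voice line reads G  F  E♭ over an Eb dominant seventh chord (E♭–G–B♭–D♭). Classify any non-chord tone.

F is a passing tone.

The harmony at that moment is E♭ dominant seventh chord (E♭, G, B♭, D♭); F is not a chord tone.
It is approached by step down from G and left by step down to E♭.
Step in, step out in the same direction — a passing tone.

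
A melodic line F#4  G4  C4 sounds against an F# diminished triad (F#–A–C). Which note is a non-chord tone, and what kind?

G4 is an escape tone.

The harmony at that moment is F# diminished triad (F#, A, C); G4 is not a chord tone.
It is approached by step up from F#4 and left by leap down to C4.
Step in, leap out — an escape tone.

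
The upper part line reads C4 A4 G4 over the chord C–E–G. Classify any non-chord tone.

A4 is an appoggiatura.

The harmony at that moment is C major triad (C, E, G); A4 is not a chord tone.
It is approached by leap up from C4 and left by step down to G4.
Leap in, step out — an appoggiatura.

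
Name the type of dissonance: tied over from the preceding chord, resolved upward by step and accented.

Retardation.

Approach: by preparation — the pitch is first a chord tone, then held (tied or repeated) while the harmony changes under it. Departure: up by step. Metric position: strong.
A prepared dissonance that resolves upward by step — a retardation. (The same figure resolving downward would be a suspension.)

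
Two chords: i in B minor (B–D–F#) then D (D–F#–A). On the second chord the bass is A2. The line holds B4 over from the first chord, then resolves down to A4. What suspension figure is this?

At the second chord the bass is A2. The suspended B4 lies a ninth above the bass; after resolving down by step to A4, the interval above the bass becomes an octave.
Suspension figures are named by those two intervals: 9–8.

9–8 suspension.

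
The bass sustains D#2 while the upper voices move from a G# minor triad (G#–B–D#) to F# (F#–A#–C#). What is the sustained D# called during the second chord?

The harmony at that moment is F# major triad (F#, A#, C#); D#2 is not a chord tone.
It is held over (the same pitch as the preceding D#2) and then sustained as the same pitch into the next harmony.
Sustained through a change of harmony — a pedal tone.

Pedal tone (pedal point).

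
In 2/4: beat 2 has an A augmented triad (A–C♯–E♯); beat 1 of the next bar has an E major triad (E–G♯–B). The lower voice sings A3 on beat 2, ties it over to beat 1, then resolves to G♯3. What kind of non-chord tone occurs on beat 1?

Suspension.

The harmony at that moment is E major triad (E, G♯, B); A3 is not a chord tone.
It is held over (the same pitch as the preceding A3) and left by step down to G♯3.
Held over from the previous chord and resolving down by step — a suspension.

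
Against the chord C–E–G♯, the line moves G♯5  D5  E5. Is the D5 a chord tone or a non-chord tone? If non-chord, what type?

Non-chord tone — an appoggiatura.

The harmony at that moment is C augmented triad (C, E, G♯); D5 is not a chord tone.
It is approached by leap down from G♯5 and left by step up to E5.
Leap in, step out — an appoggiatura.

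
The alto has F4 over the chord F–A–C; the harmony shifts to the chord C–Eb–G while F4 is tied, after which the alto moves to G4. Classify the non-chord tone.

F4 is a retardation.

The harmony at that moment is C minor triad (C, Eb, G); F4 is not a chord tone.
It is held over (the same pitch as the preceding F4) and left by step up to G4.
Held over from the previous chord and resolving up by step — a retardation.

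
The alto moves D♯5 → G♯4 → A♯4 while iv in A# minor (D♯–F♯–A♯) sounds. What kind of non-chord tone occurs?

G♯4 is an appoggiatura.

The harmony at that moment is D♯ minor triad (D♯, F♯, A♯); G♯4 is not a chord tone.
It is approached by leap down from D♯5 and left by step up to A♯4.
Leap in, step out — an appoggiatura.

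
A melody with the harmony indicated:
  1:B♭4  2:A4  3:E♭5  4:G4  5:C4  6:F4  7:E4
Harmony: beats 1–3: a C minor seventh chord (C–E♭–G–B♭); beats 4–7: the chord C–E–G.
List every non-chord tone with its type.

The harmony at that moment is C minor seventh chord (C, E♭, G, B♭); A4 is not a chord tone.
It is approached by step down from B♭4 and left by leap up to E♭5.
Step in, leap out — an escape tone.
The harmony at that moment is C major triad (C, E, G); F4 is not a chord tone.
It is approached by leap up from C4 and left by step down to E4.
Leap in, step out — an appoggiatura.

A4 (beat 2) — escape tone; F4 (beat 6) — appoggiatura.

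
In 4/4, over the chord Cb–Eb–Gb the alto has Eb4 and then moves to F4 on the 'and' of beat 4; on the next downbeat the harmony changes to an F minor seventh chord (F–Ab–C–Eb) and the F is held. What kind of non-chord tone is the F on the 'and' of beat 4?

The harmony at that moment is Cb major triad (Cb, Eb, Gb); F4 is not a chord tone.
It is approached by step up from Eb4 and then sustained as the same pitch into the next harmony.
Arriving early and becoming a chord tone when the harmony changes — an anticipation.

Anticipation.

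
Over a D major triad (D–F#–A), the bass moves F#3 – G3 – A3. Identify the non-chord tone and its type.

G3 is a passing tone.

The harmony at that moment is D major triad (D, F#, A); G3 is not a chord tone.
It is approached by step up from F#3 and left by step up to A3.
Step in, step out in the same direction — a passing tone.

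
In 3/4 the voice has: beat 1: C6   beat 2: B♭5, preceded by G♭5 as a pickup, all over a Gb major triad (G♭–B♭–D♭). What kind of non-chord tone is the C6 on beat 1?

The harmony at that moment is G♭ major triad (G♭, B♭, D♭); C6 is not a chord tone.
It is approached by leap up from G♭5 and left by step down to B♭5.
Leap in, step out, metrically accented — an appoggiatura.

Appoggiatura.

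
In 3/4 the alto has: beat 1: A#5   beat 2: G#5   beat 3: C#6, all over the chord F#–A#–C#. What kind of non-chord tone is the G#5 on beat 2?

Escape tone.

The harmony at that moment is F# major triad (F#, A#, C#); G#5 is not a chord tone.
It is approached by step down from A#5 and left by leap up to C#6.
Step in, leap out, on a weak beat — an escape tone.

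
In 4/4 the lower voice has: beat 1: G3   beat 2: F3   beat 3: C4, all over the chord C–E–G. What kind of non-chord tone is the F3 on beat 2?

Escape tone.

The harmony at that moment is C major triad (C, E, G); F3 is not a chord tone.
It is approached by step down from G3 and left by leap up to C4.
Step in, leap out, on a weak beat — an escape tone.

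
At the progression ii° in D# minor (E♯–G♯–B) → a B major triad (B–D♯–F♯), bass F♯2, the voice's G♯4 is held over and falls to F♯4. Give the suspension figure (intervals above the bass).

At the second chord the bass is F♯2. The suspended G♯4 lies a ninth above the bass; after resolving down by step to F♯4, the interval above the bass becomes an octave.
Suspension figures are named by those two intervals: 9–8.

9–8 suspension.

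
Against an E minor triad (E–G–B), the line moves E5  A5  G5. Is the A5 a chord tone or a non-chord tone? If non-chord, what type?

The harmony at that moment is E minor triad (E, G, B); A5 is not a chord tone.
It is approached by leap up from E5 and left by step down to G5.
Leap in, step out — an appoggiatura.

Non-chord tone — an appoggiatura.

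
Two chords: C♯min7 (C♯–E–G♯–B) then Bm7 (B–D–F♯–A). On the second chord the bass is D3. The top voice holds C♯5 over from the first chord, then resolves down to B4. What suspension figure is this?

7–6 suspension.

At the second chord the bass is D3. The suspended C♯5 lies a seventh above the bass; after resolving down by step to B4, the interval above the bass becomes a sixth.
Suspension figures are named by those two intervals: 7–6.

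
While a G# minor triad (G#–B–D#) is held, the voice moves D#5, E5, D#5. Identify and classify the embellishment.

E5 is a neighbor tone.

The harmony at that moment is G# minor triad (G#, B, D#); E5 is not a chord tone.
It is approached by step up from D#5 and left by step down to D#5.
Step away and step back to the same note — a neighbor tone (upper neighbor).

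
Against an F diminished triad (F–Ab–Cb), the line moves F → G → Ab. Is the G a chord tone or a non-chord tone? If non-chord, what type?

Non-chord tone — a passing tone.

The harmony at that moment is F diminished triad (F, Ab, Cb); G is not a chord tone.
It is approached by step up from F and left by step up to Ab.
Step in, step out in the same direction — a passing tone.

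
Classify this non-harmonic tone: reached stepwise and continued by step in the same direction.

Passing tone.

Approach: by step. Departure: by step, continuing in the same direction.
Stepwise on both sides with no change of direction means the note fills in the space between two different chord tones — a passing tone. (Had it turned back to its starting note it would be a neighbor tone instead.)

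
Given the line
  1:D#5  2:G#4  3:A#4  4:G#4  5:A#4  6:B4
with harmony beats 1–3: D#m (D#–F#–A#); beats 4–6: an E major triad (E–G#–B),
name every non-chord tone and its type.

The harmony at that moment is D# minor triad (D#, F#, A#); G#4 is not a chord tone.
It is approached by leap down from D#5 and left by step up to A#4.
Leap in, step out — an appoggiatura.
The harmony at that moment is E major triad (E, G#, B); A#4 is not a chord tone.
It is approached by step up from G#4 and left by step up to B4.
Step in, step out in the same direction — a passing tone.

G#4 (beat 2) — appoggiatura; A#4 (beat 5) — passing tone.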